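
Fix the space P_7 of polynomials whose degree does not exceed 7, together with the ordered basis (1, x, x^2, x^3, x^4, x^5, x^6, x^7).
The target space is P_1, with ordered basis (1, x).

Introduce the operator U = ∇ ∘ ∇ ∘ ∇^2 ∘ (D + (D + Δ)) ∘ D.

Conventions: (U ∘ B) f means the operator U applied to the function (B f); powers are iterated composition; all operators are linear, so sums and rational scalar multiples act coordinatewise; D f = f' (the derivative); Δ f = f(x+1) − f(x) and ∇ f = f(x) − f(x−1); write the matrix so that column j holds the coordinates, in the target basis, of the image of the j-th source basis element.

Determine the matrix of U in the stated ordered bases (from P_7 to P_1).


image of 1: 0
image of x: 0
image of x^2: 0
image of x^3: 0
image of x^4: 0
image of x^5: 0
image of x^6: 2160
image of x^7: 15120x - 27720
each image's coordinates form column j of the matrix

the matrix is [[0, 0, 0, 0, 0, 0, 2160, -27720]; [0, 0, 0, 0, 0, 0, 0, 15120]] (rows listed top to bottom)


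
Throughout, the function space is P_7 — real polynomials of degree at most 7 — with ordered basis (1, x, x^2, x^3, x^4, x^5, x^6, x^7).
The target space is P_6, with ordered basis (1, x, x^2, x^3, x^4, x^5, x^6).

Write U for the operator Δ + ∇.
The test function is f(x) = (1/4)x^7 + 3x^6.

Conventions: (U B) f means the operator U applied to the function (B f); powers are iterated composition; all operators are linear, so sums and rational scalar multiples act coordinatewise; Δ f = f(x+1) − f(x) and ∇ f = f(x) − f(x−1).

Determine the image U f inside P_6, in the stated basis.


Δ f = (7/4)x^6 + (93/4)x^5 + (215/4)x^4 + (275/4)x^3 + (201/4)x^2 + (79/4)x + 13/4
∇ f = (7/4)x^6 + (51/4)x^5 - (145/4)x^4 + (205/4)x^3 - (159/4)x^2 + (65/4)x - 11/4
(Δ + ∇) f = (7/2)x^6 + 36x^5 + (35/2)x^4 + 120x^3 + (21/2)x^2 + 36x + 1/2

the image equals g(x) = (7/2)x^6 + 36x^5 + (35/2)x^4 + 120x^3 + (21/2)x^2 + 36x + 1/2


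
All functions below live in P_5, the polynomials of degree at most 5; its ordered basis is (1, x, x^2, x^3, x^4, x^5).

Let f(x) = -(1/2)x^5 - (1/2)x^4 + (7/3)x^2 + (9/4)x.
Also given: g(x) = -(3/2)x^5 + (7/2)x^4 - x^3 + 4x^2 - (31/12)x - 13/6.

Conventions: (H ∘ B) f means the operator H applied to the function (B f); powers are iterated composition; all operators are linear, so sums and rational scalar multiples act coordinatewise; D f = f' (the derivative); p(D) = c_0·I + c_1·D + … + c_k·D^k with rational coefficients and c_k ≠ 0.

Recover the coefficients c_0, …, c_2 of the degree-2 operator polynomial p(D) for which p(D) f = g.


c_0 = 3, c_1 = -2, c_2 = 1/2

D^0 f = -(1/2)x^5 - (1/2)x^4 + (7/3)x^2 + (9/4)x
D^1 f = -(5/2)x^4 - 2x^3 + (14/3)x + 9/4
D^2 f = -10x^3 - 6x^2 + 14/3
matching coefficients of g against c_0 f + c_1 Df + … from the top degree down determines the c_i
solution: c_0 = 3, c_1 = -2, c_2 = 1/2


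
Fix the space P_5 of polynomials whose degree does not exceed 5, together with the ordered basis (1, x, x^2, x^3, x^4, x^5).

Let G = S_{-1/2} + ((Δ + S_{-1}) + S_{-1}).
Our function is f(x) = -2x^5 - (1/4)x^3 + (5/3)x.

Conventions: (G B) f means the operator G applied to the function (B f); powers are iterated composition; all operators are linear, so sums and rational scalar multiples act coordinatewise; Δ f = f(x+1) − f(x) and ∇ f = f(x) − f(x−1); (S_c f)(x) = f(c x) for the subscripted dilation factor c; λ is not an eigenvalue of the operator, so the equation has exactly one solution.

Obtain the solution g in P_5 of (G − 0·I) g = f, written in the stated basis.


the result is g(x) = (64/65)x^5 - (1024/429)x^4 + (1882/7293)x^3 + (3272/1989)x^2 - (97454/109395)x + 14224/109395

write g with unknown coordinates in the stated basis and equate coefficients in (G − 0·I) g = f
solving from the highest basis element down gives g = (64/65)x^5 - (1024/429)x^4 + (1882/7293)x^3 + (3272/1989)x^2 - (97454/109395)x + 14224/109395
check: G g = -2x^5 - (1/4)x^3 + (5/3)x
so G g − 0·g = -2x^5 - (1/4)x^3 + (5/3)x = f ✓


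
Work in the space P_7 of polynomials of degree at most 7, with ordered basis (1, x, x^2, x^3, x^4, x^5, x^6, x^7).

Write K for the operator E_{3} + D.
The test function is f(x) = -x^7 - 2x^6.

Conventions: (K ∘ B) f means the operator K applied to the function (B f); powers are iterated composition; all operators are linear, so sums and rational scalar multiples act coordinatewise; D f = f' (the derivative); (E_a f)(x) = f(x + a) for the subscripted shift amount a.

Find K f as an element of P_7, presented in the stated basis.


E_{3} f = -x^7 - 23x^6 - 225x^5 - 1215x^4 - 3915x^3 - 7533x^2 - 8019x - 3645
D f = -7x^6 - 12x^5
(E_{3} + D) f = -x^7 - 30x^6 - 237x^5 - 1215x^4 - 3915x^3 - 7533x^2 - 8019x - 3645

g(x) = -x^7 - 30x^6 - 237x^5 - 1215x^4 - 3915x^3 - 7533x^2 - 8019x - 3645


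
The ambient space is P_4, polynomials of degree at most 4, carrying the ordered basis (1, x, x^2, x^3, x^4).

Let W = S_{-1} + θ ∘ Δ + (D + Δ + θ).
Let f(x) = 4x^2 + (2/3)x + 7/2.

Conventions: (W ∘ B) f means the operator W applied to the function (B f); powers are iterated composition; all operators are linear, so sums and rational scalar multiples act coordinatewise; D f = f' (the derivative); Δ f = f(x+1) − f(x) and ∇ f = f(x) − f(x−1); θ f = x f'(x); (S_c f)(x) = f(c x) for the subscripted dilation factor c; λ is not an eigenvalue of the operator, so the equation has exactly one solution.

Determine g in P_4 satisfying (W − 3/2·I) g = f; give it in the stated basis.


the result is g(x) = (8/3)x^2 + (92/9)x + 353/9

write g with unknown coordinates in the stated basis and equate coefficients in (W − 3/2·I) g = f
solving from the highest basis element down gives g = (8/3)x^2 + (92/9)x + 353/9
check: W g = 8x^2 + 16x + 187/3
so W g − 3/2·g = 4x^2 + (2/3)x + 7/2 = f ✓


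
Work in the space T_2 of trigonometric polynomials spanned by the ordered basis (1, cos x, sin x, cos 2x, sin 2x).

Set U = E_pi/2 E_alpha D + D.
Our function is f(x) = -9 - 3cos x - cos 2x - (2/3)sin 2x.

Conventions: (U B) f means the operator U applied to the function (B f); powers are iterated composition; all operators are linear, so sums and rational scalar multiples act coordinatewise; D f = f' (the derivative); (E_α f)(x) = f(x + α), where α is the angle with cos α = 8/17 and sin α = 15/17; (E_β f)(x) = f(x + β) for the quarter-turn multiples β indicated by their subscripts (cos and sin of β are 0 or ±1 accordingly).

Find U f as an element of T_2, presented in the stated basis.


D f = 3sin x - (4/3)cos 2x + 2sin 2x
E_alpha D f = (45/17)cos x + (24/17)sin x + (2084/867)cos 2x - (2/289)sin 2x
E_pi/2 E_alpha D f = (24/17)cos x - (45/17)sin x - (2084/867)cos 2x + (2/289)sin 2x
D f = 3sin x - (4/3)cos 2x + 2sin 2x
(E_pi/2 E_alpha D + D) f = (24/17)cos x + (6/17)sin x - (1080/289)cos 2x + (580/289)sin 2x

the result is g(x) = (24/17)cos x + (6/17)sin x - (1080/289)cos 2x + (580/289)sin 2x


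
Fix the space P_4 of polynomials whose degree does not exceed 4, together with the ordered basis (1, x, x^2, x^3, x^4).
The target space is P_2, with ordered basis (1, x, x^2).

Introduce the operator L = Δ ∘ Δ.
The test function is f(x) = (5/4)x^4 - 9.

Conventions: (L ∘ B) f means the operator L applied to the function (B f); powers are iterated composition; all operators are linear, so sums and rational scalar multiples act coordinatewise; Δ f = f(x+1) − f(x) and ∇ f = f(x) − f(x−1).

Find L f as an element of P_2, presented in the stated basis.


Δ f = 5x^3 + (15/2)x^2 + 5x + 5/4
Δ Δ f = 15x^2 + 30x + 35/2

the result is g(x) = 15x^2 + 30x + 35/2


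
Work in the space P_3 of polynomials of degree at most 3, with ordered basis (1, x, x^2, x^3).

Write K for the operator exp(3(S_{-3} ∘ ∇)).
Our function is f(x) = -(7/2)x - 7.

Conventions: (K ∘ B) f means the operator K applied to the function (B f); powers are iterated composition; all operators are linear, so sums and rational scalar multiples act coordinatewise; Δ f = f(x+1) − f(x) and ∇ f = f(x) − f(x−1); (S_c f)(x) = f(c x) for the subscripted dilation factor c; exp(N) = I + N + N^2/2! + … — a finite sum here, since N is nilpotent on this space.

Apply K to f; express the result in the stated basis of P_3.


the image equals g(x) = -(7/2)x - 35/2

order-1 term: -21/2
the series for exp(3(S_{-3} ∘ ∇)) f terminates at order 1
exp(3(S_{-3} ∘ ∇)) f = -(7/2)x - 35/2


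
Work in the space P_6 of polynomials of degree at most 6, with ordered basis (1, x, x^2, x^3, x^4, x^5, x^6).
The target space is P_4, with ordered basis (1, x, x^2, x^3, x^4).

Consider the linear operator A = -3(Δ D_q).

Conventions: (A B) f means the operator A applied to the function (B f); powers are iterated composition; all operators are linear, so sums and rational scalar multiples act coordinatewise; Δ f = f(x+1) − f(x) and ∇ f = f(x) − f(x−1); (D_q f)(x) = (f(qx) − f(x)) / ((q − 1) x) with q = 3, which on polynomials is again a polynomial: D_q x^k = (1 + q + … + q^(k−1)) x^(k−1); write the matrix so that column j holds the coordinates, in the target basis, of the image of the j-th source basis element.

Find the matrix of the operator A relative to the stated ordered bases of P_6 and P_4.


the matrix is [[0, 0, -12, -39, -120, -363, -1092]; [0, 0, 0, -78, -360, -1452, -5460]; [0, 0, 0, 0, -360, -2178, -10920]; [0, 0, 0, 0, 0, -1452, -10920]; [0, 0, 0, 0, 0, 0, -5460]] (rows listed top to bottom)

image of 1: 0
image of x: 0
image of x^2: -12
image of x^3: -78x - 39
image of x^4: -360x^2 - 360x - 120
image of x^5: -1452x^3 - 2178x^2 - 1452x - 363
image of x^6: -5460x^4 - 10920x^3 - 10920x^2 - 5460x - 1092
each image's coordinates form column j of the matrix


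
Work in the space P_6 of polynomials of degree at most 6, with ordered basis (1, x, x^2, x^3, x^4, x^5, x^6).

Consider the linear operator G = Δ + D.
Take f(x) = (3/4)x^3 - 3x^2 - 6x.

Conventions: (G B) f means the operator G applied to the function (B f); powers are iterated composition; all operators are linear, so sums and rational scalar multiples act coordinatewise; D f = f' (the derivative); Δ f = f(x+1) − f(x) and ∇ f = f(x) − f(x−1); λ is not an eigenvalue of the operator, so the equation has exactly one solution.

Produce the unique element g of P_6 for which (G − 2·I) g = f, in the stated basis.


g(x) = -(3/8)x^3 + (3/8)x^2 + (51/16)x + 51/16

write g with unknown coordinates in the stated basis and equate coefficients in (G − 2·I) g = f
solving from the highest basis element down gives g = -(3/8)x^3 + (3/8)x^2 + (51/16)x + 51/16
check: G g = -(9/4)x^2 + (3/8)x + 51/8
so G g − 2·g = (3/4)x^3 - 3x^2 - 6x = f ✓


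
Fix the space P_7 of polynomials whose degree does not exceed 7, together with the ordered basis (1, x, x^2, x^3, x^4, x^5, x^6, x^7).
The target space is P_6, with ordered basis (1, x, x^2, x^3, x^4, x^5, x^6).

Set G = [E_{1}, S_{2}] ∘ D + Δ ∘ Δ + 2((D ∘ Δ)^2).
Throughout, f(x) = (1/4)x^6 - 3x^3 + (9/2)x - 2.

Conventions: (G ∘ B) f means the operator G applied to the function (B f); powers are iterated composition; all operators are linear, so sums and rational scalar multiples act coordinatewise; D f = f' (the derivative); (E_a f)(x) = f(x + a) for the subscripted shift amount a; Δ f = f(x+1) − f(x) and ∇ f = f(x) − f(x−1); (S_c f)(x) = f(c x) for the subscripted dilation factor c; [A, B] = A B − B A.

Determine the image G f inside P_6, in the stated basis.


the image equals g(x) = (255/2)x^4 + 390x^3 + (1305/2)x^2 + 576x + 227

D f = (3/2)x^5 - 9x^2 + 9/2
S_{2} D f = 48x^5 - 36x^2 + 9/2
E_{1} S_{2} D f = 48x^5 + 240x^4 + 480x^3 + 444x^2 + 168x + 33/2
E_{1} D f = (3/2)x^5 + (15/2)x^4 + 15x^3 + 6x^2 - (21/2)x - 3
S_{2} E_{1} D f = 48x^5 + 120x^4 + 120x^3 + 24x^2 - 21x - 3
[E_{1}, S_{2}] D f = 120x^4 + 360x^3 + 420x^2 + 189x + 39/2
Δ f = (3/2)x^5 + (15/4)x^4 + 5x^3 - (21/4)x^2 - (15/2)x + 7/4
Δ Δ f = (15/2)x^4 + 30x^3 + (105/2)x^2 + 27x - 5/2
Δ f = (3/2)x^5 + (15/4)x^4 + 5x^3 - (21/4)x^2 - (15/2)x + 7/4
D Δ f = (15/2)x^4 + 15x^3 + 15x^2 - (21/2)x - 15/2
Δ (D ∘ Δ) f = 30x^3 + 90x^2 + 105x + 27
D Δ (D ∘ Δ) f = 90x^2 + 180x + 105
(2((D ∘ Δ)^2)) f = 180x^2 + 360x + 210
([E_{1}, S_{2}] ∘ D + Δ ∘ Δ + 2((D ∘ Δ)^2)) f = (255/2)x^4 + 390x^3 + (1305/2)x^2 + 576x + 227


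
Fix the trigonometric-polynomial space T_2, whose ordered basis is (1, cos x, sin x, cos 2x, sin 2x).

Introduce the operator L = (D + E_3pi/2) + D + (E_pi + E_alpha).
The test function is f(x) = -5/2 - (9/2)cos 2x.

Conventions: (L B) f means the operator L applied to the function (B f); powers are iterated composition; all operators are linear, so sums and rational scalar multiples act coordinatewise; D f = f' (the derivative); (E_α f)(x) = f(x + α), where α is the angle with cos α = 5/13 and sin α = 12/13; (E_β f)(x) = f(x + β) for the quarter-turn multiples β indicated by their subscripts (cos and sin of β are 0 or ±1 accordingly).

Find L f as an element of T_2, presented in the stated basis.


D f = 9sin 2x
E_3pi/2 f = -5/2 + (9/2)cos 2x
(D + E_3pi/2) f = -5/2 + (9/2)cos 2x + 9sin 2x
D f = 9sin 2x
E_pi f = -5/2 - (9/2)cos 2x
E_alpha f = -5/2 + (1071/338)cos 2x + (540/169)sin 2x
(E_pi + E_alpha) f = -5 - (225/169)cos 2x + (540/169)sin 2x
((D + E_3pi/2) + D + (E_pi + E_alpha)) f = -15/2 + (1071/338)cos 2x + (3582/169)sin 2x

g(x) = -15/2 + (1071/338)cos 2x + (3582/169)sin 2x


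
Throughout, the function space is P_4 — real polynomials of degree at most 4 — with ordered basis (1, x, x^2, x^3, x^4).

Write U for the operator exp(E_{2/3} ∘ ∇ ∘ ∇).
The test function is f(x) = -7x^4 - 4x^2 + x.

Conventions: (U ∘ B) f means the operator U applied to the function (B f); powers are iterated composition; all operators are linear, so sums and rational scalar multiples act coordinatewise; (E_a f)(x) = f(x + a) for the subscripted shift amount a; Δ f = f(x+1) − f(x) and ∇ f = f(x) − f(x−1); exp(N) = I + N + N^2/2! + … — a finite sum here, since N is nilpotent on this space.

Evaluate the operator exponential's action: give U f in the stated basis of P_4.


g(x) = -7x^4 - 88x^2 + 57x - 346/3

order-1 term: -84x^2 + 56x - 94/3
order-2 term: -84
the series for exp(E_{2/3} ∘ ∇ ∘ ∇) f terminates at order 2
exp(E_{2/3} ∘ ∇ ∘ ∇) f = -7x^4 - 88x^2 + 57x - 346/3


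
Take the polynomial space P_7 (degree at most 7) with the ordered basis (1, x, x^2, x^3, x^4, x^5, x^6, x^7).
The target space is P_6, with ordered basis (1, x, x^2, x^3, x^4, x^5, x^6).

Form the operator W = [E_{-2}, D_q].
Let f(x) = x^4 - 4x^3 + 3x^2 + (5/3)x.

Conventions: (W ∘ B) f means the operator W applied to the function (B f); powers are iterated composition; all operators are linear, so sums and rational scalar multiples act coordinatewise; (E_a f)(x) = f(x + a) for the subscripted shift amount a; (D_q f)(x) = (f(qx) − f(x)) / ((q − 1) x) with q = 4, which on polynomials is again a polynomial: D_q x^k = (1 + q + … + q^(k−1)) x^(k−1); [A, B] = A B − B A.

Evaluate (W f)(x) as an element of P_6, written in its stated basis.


D_q f = 85x^3 - 84x^2 + 15x + 5/3
E_{-2} D_q f = 85x^3 - 594x^2 + 1371x - 3133/3
E_{-2} f = x^4 - 12x^3 + 51x^2 - (271/3)x + 170/3
D_q E_{-2} f = 85x^3 - 252x^2 + 255x - 271/3
[E_{-2}, D_q] f = -342x^2 + 1116x - 954

g(x) = -342x^2 + 1116x - 954


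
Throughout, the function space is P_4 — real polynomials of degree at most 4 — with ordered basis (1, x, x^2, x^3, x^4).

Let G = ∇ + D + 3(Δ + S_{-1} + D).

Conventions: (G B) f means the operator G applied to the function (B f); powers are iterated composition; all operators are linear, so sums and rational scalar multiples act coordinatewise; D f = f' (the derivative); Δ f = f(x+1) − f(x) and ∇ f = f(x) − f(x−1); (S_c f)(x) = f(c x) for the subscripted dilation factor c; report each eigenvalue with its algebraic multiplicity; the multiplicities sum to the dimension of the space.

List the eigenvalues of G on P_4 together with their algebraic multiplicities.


image of 1: 3
image of x: -3x + 8
image of x^2: 3x^2 + 16x + 2
image of x^3: -3x^3 + 24x^2 + 6x + 4
image of x^4: 3x^4 + 32x^3 + 12x^2 + 16x + 2
the matrix is upper triangular; its diagonal is (3, -3, 3, -3, 3)
for a triangular matrix the eigenvalues are the diagonal entries, with algebraic multiplicity their repetition count

λ = -3 (multiplicity 2), λ = 3 (multiplicity 3)


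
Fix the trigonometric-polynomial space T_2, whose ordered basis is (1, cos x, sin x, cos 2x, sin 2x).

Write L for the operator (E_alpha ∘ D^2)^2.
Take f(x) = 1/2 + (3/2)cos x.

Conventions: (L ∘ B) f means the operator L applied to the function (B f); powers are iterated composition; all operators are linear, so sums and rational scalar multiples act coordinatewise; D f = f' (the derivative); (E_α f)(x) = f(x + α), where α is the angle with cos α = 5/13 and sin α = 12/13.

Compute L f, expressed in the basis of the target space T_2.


the image equals g(x) = -(357/338)cos x - (180/169)sin x

D f = -(3/2)sin x
D D f = -(3/2)cos x
E_alpha D^2 f = -(15/26)cos x + (18/13)sin x
D (E_alpha ∘ D^2) f = (18/13)cos x + (15/26)sin x
D D (E_alpha ∘ D^2) f = (15/26)cos x - (18/13)sin x
E_alpha D^2 (E_alpha ∘ D^2) f = -(357/338)cos x - (180/169)sin x


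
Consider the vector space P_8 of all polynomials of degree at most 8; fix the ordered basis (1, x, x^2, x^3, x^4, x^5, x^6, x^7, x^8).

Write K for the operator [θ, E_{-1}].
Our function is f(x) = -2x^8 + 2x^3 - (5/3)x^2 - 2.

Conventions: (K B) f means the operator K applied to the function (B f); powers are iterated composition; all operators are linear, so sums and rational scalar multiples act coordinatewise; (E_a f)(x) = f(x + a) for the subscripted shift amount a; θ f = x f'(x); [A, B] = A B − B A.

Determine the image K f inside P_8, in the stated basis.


the image equals g(x) = -16x^7 + 112x^6 - 336x^5 + 560x^4 - 560x^3 + 342x^2 - (382/3)x + 76/3

E_{-1} f = -2x^8 + 16x^7 - 56x^6 + 112x^5 - 140x^4 + 114x^3 - (191/3)x^2 + (76/3)x - 23/3
θ E_{-1} f = -16x^8 + 112x^7 - 336x^6 + 560x^5 - 560x^4 + 342x^3 - (382/3)x^2 + (76/3)x
θ f = -16x^8 + 6x^3 - (10/3)x^2
E_{-1} θ f = -16x^8 + 128x^7 - 448x^6 + 896x^5 - 1120x^4 + 902x^3 - (1408/3)x^2 + (458/3)x - 76/3
[θ, E_{-1}] f = -16x^7 + 112x^6 - 336x^5 + 560x^4 - 560x^3 + 342x^2 - (382/3)x + 76/3


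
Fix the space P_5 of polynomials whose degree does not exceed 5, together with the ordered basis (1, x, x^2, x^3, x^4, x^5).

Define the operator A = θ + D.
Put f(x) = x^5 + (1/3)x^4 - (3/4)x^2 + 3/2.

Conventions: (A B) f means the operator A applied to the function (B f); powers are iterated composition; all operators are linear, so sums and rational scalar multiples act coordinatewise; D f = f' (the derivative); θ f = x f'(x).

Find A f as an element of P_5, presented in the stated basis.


the image equals g(x) = 5x^5 + (19/3)x^4 + (4/3)x^3 - (3/2)x^2 - (3/2)x

θ f = 5x^5 + (4/3)x^4 - (3/2)x^2
D f = 5x^4 + (4/3)x^3 - (3/2)x
(θ + D) f = 5x^5 + (19/3)x^4 + (4/3)x^3 - (3/2)x^2 - (3/2)x


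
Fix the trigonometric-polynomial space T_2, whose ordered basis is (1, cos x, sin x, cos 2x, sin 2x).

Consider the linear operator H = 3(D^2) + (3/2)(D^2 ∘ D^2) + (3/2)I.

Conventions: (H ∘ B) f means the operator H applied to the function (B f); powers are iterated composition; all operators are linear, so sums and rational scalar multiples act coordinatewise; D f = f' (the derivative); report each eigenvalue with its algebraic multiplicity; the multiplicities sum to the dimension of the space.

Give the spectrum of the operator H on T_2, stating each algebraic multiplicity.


image of 1: 3/2
image of cos x: 0
image of sin x: 0
image of cos 2x: (27/2)cos 2x
image of sin 2x: (27/2)sin 2x
the matrix is diagonal; its diagonal is (3/2, 0, 0, 27/2, 27/2)
for a triangular matrix the eigenvalues are the diagonal entries, with algebraic multiplicity their repetition count

λ = 0 (multiplicity 2), λ = 3/2 (multiplicity 1), λ = 27/2 (multiplicity 2)


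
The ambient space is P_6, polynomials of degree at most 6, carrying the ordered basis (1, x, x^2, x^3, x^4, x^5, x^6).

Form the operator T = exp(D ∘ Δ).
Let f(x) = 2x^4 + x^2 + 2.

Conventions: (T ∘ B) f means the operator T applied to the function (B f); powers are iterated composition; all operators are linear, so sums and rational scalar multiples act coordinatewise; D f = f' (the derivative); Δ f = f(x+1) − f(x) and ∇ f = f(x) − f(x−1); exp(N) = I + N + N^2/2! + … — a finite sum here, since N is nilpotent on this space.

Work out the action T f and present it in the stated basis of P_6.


order-1 term: 24x^2 + 24x + 10
order-2 term: 24
the series for exp(D ∘ Δ) f terminates at order 2
exp(D ∘ Δ) f = 2x^4 + 25x^2 + 24x + 36

the result is g(x) = 2x^4 + 25x^2 + 24x + 36


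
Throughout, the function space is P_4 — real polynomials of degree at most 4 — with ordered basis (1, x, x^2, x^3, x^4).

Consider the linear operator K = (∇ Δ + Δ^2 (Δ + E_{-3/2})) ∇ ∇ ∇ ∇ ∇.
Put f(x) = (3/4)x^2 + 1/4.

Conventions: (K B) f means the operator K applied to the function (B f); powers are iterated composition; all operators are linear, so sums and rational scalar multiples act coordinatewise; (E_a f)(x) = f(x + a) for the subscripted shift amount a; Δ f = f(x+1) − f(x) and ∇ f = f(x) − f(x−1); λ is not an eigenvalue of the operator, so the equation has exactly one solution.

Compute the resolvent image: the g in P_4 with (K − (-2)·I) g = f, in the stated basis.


write g with unknown coordinates in the stated basis and equate coefficients in (K − (-2)·I) g = f
solving from the highest basis element down gives g = (3/8)x^2 + 1/8
check: K g = 0
so K g − (-2)·g = (3/4)x^2 + 1/4 = f ✓

g(x) = (3/8)x^2 + 1/8


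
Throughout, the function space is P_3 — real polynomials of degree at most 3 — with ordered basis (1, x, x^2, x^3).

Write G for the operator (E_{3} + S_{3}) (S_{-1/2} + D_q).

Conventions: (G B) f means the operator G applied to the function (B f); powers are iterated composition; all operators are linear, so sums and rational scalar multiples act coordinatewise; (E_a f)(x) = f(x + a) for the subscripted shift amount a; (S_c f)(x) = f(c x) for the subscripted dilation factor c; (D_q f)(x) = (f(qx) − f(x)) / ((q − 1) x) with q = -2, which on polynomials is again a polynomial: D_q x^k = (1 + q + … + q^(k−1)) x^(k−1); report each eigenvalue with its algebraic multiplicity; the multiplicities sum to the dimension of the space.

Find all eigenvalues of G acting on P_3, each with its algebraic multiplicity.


image of 1: 2
image of x: -2x + 1/2
image of x^2: (5/2)x^2 - (5/2)x - 3/4
image of x^3: -(7/2)x^3 + (231/8)x^2 + (117/8)x + 189/8
the matrix is upper triangular; its diagonal is (2, -2, 5/2, -7/2)
for a triangular matrix the eigenvalues are the diagonal entries, with algebraic multiplicity their repetition count

λ = -7/2 (multiplicity 1), λ = -2 (multiplicity 1), λ = 2 (multiplicity 1), λ = 5/2 (multiplicity 1)


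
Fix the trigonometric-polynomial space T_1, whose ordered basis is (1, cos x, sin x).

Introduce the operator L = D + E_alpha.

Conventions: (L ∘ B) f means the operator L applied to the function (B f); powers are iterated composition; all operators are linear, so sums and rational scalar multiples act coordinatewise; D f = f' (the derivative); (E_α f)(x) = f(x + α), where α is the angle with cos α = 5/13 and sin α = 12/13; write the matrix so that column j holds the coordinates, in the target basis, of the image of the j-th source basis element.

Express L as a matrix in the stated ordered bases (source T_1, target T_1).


image of 1: 1
image of cos x: (5/13)cos x - (25/13)sin x
image of sin x: (25/13)cos x + (5/13)sin x
each image's coordinates form column j of the matrix

the matrix is [[1, 0, 0]; [0, 5/13, 25/13]; [0, -25/13, 5/13]] (rows listed top to bottom)


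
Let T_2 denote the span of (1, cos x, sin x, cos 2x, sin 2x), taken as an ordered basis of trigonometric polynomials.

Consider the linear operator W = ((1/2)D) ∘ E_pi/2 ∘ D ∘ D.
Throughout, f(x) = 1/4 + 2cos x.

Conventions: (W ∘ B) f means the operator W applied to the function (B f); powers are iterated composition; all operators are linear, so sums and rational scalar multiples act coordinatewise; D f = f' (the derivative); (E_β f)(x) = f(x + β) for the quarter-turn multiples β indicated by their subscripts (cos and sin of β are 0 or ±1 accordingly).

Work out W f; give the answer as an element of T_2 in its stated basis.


the image equals g(x) = cos x

D f = -2sin x
D D f = -2cos x
E_pi/2 (D ∘ D) f = 2sin x
D E_pi/2 (D ∘ D) f = 2cos x
((1/2)D) E_pi/2 (D ∘ D) f = cos x


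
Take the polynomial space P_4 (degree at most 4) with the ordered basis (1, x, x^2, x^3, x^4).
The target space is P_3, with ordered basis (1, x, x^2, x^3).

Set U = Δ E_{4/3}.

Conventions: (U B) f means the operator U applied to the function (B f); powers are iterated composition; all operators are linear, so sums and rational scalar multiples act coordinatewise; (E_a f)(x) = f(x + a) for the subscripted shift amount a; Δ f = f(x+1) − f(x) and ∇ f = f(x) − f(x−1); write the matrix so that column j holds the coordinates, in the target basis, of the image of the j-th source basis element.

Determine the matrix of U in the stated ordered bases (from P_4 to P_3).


the matrix is [[0, 1, 11/3, 31/3, 715/27]; [0, 0, 2, 11, 124/3]; [0, 0, 0, 3, 22]; [0, 0, 0, 0, 4]] (rows listed top to bottom)

image of 1: 0
image of x: 1
image of x^2: 2x + 11/3
image of x^3: 3x^2 + 11x + 31/3
image of x^4: 4x^3 + 22x^2 + (124/3)x + 715/27
each image's coordinates form column j of the matrix


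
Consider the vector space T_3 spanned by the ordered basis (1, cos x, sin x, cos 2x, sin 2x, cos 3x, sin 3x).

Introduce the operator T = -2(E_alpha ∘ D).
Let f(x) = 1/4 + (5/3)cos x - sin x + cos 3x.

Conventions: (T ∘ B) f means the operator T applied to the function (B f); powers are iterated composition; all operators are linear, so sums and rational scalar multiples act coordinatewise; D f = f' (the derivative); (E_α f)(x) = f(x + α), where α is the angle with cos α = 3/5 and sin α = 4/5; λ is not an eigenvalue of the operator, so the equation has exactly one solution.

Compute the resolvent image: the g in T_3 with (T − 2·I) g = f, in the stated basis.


the image equals g(x) = -1/8 - (7/6)cos x - sin x + (7/1972)cos 3x + (351/1972)sin 3x

write g with unknown coordinates in the stated basis and equate coefficients in (T − 2·I) g = f
solving from the highest basis element down gives g = -1/8 - (7/6)cos x - sin x + (7/1972)cos 3x + (351/1972)sin 3x
check: T g = -(2/3)cos x - 3sin x + (993/986)cos 3x + (351/986)sin 3x
so T g − 2·g = 1/4 + (5/3)cos x - sin x + cos 3x = f ✓


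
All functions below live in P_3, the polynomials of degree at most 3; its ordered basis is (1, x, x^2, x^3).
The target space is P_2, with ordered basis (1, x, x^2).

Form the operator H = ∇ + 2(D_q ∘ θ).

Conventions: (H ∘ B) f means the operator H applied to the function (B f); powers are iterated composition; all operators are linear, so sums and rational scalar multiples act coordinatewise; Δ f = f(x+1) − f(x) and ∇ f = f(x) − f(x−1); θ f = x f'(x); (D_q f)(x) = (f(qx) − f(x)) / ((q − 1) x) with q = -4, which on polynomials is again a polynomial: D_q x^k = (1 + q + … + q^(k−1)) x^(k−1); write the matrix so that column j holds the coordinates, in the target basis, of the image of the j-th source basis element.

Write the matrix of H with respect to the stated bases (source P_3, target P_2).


image of 1: 0
image of x: 3
image of x^2: -10x - 1
image of x^3: 81x^2 - 3x + 1
each image's coordinates form column j of the matrix

the matrix is [[0, 3, -1, 1]; [0, 0, -10, -3]; [0, 0, 0, 81]] (rows listed top to bottom)


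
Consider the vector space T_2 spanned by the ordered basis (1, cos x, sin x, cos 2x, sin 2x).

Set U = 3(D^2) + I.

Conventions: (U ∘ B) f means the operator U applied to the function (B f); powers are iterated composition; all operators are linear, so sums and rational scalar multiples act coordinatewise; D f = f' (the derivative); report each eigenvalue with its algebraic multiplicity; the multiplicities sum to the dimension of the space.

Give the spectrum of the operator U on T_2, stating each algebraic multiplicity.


λ = -11 (multiplicity 2), λ = -2 (multiplicity 2), λ = 1 (multiplicity 1)

image of 1: 1
image of cos x: -2cos x
image of sin x: -2sin x
image of cos 2x: -11cos 2x
image of sin 2x: -11sin 2x
the matrix is diagonal; its diagonal is (1, -2, -2, -11, -11)
for a triangular matrix the eigenvalues are the diagonal entries, with algebraic multiplicity their repetition count


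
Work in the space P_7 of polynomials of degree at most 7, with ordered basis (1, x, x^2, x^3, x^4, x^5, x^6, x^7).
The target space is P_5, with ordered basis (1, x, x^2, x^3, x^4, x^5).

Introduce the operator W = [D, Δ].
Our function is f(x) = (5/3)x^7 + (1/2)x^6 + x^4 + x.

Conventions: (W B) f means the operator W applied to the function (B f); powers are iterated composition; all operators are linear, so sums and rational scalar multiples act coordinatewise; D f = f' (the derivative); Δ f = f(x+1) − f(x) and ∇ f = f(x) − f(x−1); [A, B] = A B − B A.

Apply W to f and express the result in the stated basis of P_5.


g(x) = 0

Δ f = (35/3)x^6 + 38x^5 + (395/6)x^4 + (217/3)x^3 + (97/2)x^2 + (56/3)x + 25/6
D Δ f = 70x^5 + 190x^4 + (790/3)x^3 + 217x^2 + 97x + 56/3
D f = (35/3)x^6 + 3x^5 + 4x^3 + 1
Δ D f = 70x^5 + 190x^4 + (790/3)x^3 + 217x^2 + 97x + 56/3
[D, Δ] f = 0


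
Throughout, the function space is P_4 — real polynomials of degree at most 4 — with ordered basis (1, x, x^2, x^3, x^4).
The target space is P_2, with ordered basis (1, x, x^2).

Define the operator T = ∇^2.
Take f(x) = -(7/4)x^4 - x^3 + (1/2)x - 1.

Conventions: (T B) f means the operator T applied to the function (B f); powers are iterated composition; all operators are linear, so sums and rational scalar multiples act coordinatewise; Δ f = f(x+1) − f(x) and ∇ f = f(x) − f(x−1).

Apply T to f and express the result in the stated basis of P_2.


∇ f = -7x^3 + (15/2)x^2 - 4x + 5/4
∇ ∇ f = -21x^2 + 36x - 37/2

g(x) = -21x^2 + 36x - 37/2


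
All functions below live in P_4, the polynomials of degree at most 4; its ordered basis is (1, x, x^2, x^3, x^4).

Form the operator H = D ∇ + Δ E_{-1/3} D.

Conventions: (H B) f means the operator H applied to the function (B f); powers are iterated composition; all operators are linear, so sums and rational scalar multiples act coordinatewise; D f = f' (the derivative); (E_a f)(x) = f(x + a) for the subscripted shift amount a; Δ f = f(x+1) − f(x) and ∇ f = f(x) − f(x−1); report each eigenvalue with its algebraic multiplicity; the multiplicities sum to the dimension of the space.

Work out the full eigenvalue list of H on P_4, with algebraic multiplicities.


λ = 0 (multiplicity 5)

image of 1: 0
image of x: 0
image of x^2: 4
image of x^3: 12x - 2
image of x^4: 24x^2 - 8x + 16/3
the matrix is upper triangular; its diagonal is (0, 0, 0, 0, 0)
for a triangular matrix the eigenvalues are the diagonal entries, with algebraic multiplicity their repetition count


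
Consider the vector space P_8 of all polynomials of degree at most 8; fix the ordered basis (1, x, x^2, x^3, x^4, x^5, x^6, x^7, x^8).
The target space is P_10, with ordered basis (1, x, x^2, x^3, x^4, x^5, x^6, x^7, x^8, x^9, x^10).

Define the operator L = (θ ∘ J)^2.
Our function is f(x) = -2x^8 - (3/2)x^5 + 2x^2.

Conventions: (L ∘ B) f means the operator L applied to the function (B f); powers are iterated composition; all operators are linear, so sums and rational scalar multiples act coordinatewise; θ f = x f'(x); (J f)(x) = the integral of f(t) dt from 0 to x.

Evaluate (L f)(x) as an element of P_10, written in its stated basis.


the result is g(x) = -2x^10 - (3/2)x^7 + 2x^4

J f = -(2/9)x^9 - (1/4)x^6 + (2/3)x^3
θ J f = -2x^9 - (3/2)x^6 + 2x^3
J (θ ∘ J) f = -(1/5)x^10 - (3/14)x^7 + (1/2)x^4
θ J (θ ∘ J) f = -2x^10 - (3/2)x^7 + 2x^4


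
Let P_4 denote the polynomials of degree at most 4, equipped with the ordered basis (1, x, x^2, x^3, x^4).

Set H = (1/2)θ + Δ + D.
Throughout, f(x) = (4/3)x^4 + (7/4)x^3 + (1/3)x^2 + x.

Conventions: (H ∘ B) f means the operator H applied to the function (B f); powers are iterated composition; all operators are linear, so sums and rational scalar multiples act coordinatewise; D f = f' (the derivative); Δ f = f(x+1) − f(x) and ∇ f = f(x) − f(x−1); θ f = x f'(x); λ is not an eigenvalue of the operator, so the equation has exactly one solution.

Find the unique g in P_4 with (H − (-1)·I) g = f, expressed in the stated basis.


the image equals g(x) = (4/9)x^4 - (13/18)x^3 + x^2 - (47/27)x + 149/54

write g with unknown coordinates in the stated basis and equate coefficients in (H − (-1)·I) g = f
solving from the highest basis element down gives g = (4/9)x^4 - (13/18)x^3 + x^2 - (47/27)x + 149/54
check: H g = (8/9)x^4 + (89/36)x^3 - (2/3)x^2 + (74/27)x - 149/54
so H g − (-1)·g = (4/3)x^4 + (7/4)x^3 + (1/3)x^2 + x = f ✓


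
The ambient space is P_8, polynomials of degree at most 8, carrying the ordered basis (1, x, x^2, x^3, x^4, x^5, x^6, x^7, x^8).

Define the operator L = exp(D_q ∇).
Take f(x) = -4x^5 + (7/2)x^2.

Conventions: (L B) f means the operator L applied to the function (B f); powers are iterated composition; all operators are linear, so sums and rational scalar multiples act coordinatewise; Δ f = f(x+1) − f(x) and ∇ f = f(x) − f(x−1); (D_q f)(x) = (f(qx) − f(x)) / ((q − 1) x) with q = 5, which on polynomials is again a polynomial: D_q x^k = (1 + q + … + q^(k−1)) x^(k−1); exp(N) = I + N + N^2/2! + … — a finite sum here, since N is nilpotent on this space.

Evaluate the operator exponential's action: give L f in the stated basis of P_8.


order-1 term: -3120x^3 + 1240x^2 - 240x + 27
order-2 term: -28080x + 5920
the series for exp(D_q ∇) f terminates at order 2
exp(D_q ∇) f = -4x^5 - 3120x^3 + (2487/2)x^2 - 28320x + 5947

the result is g(x) = -4x^5 - 3120x^3 + (2487/2)x^2 - 28320x + 5947


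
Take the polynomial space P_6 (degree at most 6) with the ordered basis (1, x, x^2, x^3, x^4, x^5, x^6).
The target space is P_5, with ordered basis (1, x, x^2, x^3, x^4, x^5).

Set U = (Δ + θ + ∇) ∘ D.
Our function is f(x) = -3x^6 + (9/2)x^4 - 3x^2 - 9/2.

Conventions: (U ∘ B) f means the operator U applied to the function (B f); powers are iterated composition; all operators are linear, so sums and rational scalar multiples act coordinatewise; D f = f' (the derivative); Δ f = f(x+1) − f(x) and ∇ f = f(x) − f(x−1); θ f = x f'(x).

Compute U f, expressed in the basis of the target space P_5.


the image equals g(x) = -90x^5 - 180x^4 + 54x^3 - 252x^2 - 6x - 12

D f = -18x^5 + 18x^3 - 6x
Δ D f = -90x^4 - 180x^3 - 126x^2 - 36x - 6
θ D f = -90x^5 + 54x^3 - 6x
∇ D f = -90x^4 + 180x^3 - 126x^2 + 36x - 6
(Δ + θ + ∇) D f = -90x^5 - 180x^4 + 54x^3 - 252x^2 - 6x - 12


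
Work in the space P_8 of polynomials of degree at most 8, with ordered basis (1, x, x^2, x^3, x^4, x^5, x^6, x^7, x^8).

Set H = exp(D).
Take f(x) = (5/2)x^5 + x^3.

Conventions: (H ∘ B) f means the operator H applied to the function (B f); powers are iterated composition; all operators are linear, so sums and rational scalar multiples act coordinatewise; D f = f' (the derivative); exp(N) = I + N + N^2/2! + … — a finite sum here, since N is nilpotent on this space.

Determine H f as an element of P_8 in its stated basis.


the result is g(x) = (5/2)x^5 + (25/2)x^4 + 26x^3 + 28x^2 + (31/2)x + 7/2

order-1 term: (25/2)x^4 + 3x^2
order-2 term: 25x^3 + 3x
order-3 term: 25x^2 + 1
order-4 term: (25/2)x
order-5 term: 5/2
the series for exp(D) f terminates at order 5
exp(D) f = (5/2)x^5 + (25/2)x^4 + 26x^3 + 28x^2 + (31/2)x + 7/2


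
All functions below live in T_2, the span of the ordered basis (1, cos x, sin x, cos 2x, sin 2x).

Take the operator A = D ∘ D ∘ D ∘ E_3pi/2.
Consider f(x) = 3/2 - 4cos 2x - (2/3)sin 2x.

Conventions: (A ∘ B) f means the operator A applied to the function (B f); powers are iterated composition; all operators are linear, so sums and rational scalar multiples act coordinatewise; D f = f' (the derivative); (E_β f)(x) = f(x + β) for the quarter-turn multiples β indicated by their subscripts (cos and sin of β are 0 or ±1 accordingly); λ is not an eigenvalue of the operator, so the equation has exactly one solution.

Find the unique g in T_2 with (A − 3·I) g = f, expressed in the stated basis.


g(x) = -1/2 + (52/219)cos 2x - (30/73)sin 2x

write g with unknown coordinates in the stated basis and equate coefficients in (A − 3·I) g = f
solving from the highest basis element down gives g = -1/2 + (52/219)cos 2x - (30/73)sin 2x
check: A g = -(240/73)cos 2x - (416/219)sin 2x
so A g − 3·g = 3/2 - 4cos 2x - (2/3)sin 2x = f ✓


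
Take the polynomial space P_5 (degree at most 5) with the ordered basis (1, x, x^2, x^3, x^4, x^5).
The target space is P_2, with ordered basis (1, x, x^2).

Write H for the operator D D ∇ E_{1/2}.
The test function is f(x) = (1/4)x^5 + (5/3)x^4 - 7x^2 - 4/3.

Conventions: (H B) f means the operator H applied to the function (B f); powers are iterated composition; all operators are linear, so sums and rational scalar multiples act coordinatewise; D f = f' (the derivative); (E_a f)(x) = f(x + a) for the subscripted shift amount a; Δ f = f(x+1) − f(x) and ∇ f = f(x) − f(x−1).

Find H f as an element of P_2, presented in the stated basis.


the image equals g(x) = 15x^2 + 40x + 5/4

E_{1/2} f = (1/4)x^5 + (55/24)x^4 + (95/24)x^3 - (67/16)x^2 - (1169/192)x - 1141/384
∇ E_{1/2} f = (5/4)x^4 + (20/3)x^3 + (5/8)x^2 - (37/3)x + 1/64
D ∇ E_{1/2} f = 5x^3 + 20x^2 + (5/4)x - 37/3
D (D ∇) E_{1/2} f = 15x^2 + 40x + 5/4


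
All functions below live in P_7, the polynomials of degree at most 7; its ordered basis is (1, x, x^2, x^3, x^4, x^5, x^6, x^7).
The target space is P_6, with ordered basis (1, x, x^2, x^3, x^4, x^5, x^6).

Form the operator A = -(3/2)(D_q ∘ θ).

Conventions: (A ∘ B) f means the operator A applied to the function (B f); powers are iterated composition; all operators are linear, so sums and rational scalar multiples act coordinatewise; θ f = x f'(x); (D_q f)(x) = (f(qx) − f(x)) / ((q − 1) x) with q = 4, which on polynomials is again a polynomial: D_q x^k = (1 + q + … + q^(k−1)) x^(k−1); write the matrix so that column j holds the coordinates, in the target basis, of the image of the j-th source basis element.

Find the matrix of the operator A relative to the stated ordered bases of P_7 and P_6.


image of 1: 0
image of x: -3/2
image of x^2: -15x
image of x^3: -(189/2)x^2
image of x^4: -510x^3
image of x^5: -(5115/2)x^4
image of x^6: -12285x^5
image of x^7: -(114681/2)x^6
each image's coordinates form column j of the matrix

the matrix is [[0, -3/2, 0, 0, 0, 0, 0, 0]; [0, 0, -15, 0, 0, 0, 0, 0]; [0, 0, 0, -189/2, 0, 0, 0, 0]; [0, 0, 0, 0, -510, 0, 0, 0]; [0, 0, 0, 0, 0, -5115/2, 0, 0]; [0, 0, 0, 0, 0, 0, -12285, 0]; [0, 0, 0, 0, 0, 0, 0, -114681/2]] (rows listed top to bottom)


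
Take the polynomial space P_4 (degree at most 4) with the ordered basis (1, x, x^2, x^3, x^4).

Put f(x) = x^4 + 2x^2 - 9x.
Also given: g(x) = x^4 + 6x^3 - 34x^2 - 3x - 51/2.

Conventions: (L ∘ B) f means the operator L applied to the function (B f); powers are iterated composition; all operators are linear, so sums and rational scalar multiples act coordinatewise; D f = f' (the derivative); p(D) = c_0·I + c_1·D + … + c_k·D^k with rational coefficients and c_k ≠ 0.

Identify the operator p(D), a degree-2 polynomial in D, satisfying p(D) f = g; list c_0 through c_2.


D^0 f = x^4 + 2x^2 - 9x
D^1 f = 4x^3 + 4x - 9
D^2 f = 12x^2 + 4
matching coefficients of g against c_0 f + c_1 Df + … from the top degree down determines the c_i
solution: c_0 = 1, c_1 = 3/2, c_2 = -3

c_0 = 1, c_1 = 3/2, c_2 = -3


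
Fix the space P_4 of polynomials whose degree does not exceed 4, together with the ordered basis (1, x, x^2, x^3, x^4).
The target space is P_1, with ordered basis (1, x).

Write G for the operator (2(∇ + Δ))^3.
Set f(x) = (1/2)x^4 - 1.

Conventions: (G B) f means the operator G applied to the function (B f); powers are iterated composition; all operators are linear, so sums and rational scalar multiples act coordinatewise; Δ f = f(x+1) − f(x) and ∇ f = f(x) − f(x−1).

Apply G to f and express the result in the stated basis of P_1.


∇ f = 2x^3 - 3x^2 + 2x - 1/2
Δ f = 2x^3 + 3x^2 + 2x + 1/2
(∇ + Δ) f = 4x^3 + 4x
(2(∇ + Δ)) f = 8x^3 + 8x
∇ (2(∇ + Δ)) f = 24x^2 - 24x + 16
Δ (2(∇ + Δ)) f = 24x^2 + 24x + 16
(∇ + Δ) (2(∇ + Δ)) f = 48x^2 + 32
(2(∇ + Δ)) (2(∇ + Δ)) f = 96x^2 + 64
∇ (2(∇ + Δ)) (2(∇ + Δ)) f = 192x - 96
Δ (2(∇ + Δ)) (2(∇ + Δ)) f = 192x + 96
(∇ + Δ) (2(∇ + Δ)) (2(∇ + Δ)) f = 384x
(2(∇ + Δ)) (2(∇ + Δ)) (2(∇ + Δ)) f = 768x

g(x) = 768x
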